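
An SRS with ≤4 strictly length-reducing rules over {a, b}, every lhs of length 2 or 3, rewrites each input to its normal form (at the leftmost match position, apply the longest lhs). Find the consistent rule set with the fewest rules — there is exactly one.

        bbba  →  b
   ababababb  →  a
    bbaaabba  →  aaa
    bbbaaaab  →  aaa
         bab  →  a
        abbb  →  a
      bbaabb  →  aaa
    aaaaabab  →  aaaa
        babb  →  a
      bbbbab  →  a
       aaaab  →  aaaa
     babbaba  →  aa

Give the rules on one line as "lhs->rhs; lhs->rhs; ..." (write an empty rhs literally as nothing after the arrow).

  | bbba => aba => b
  | ababababb => bbababb => aababb => abbb => abb => ab => a
  | bbaaabba => aaaabba => aaaaba => aaab => aaa
  | bbbaaaab => abaaaab => baaab => aaab => aaa

ab->a; aba->b; ba->a; bb->a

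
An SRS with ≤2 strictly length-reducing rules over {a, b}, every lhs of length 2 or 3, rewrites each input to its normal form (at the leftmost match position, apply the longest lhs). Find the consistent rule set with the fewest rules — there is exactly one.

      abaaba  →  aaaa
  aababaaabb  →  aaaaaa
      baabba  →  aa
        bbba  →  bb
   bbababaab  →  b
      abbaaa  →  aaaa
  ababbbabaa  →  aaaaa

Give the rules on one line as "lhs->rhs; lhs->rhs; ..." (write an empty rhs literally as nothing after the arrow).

  | abaaba => aaaba => aaaa
  | aababaaabb => aaabaaabb => aaaaaabb => aaaaaab => aaaaaa
  | baabba => abba => aba => aa
  | bbba => bb

ab->a; ba->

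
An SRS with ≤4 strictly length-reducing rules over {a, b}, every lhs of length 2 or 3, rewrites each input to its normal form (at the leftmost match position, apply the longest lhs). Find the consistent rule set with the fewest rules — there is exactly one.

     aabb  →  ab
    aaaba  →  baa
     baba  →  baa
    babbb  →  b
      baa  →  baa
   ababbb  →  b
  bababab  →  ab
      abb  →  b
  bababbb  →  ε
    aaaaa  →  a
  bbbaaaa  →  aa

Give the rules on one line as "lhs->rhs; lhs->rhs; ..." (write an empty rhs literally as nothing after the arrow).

aaa->ba; aba->aa; abb->b; bb->

  | aabb => ab
  | aaaba => baba => baa
  | baba => baa
  | babbb => bbb => b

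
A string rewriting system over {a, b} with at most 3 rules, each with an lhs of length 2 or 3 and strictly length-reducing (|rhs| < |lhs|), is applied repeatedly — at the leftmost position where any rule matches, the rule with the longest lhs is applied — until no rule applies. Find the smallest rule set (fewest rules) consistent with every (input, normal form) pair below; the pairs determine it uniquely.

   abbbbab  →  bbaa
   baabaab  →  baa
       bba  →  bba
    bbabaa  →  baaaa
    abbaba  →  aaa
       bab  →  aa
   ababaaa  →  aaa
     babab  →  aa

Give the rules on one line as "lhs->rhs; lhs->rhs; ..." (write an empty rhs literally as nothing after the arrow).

ab->; bab->aa

  | abbbbab => bbbab => bbaa
  | baabaab => baaab => baa
  | bba
  | bbabaa => baaaa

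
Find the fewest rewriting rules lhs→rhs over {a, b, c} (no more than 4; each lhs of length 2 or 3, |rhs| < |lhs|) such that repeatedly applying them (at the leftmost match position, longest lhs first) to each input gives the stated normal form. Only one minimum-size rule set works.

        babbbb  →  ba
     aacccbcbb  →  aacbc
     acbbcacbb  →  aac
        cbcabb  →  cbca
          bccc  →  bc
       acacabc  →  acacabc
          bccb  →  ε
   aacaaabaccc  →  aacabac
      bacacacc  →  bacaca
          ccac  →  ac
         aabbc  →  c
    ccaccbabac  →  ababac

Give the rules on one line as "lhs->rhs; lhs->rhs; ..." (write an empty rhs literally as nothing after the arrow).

aab->b; bb->; cc->

  | babbbb => babb => ba
  | aacccbcbb => aacbcbb => aacbc
  | acbbcacbb => accacbb => aacbb => aac
  | cbcabb => cbca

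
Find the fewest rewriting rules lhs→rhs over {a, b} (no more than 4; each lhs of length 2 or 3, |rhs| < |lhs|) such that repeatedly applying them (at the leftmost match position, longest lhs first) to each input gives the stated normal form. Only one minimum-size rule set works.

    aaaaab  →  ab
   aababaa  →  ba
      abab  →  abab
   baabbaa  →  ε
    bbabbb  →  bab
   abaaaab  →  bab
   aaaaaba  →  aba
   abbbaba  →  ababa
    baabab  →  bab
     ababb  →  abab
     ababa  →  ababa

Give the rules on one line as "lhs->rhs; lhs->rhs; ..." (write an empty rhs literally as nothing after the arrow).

aa->b; baa->; bb->b

  | aaaaab => baaab => ab
  | aababaa => bbabaa => babaa => ba
  | abab
  | baabbaa => bbaa => baa => ε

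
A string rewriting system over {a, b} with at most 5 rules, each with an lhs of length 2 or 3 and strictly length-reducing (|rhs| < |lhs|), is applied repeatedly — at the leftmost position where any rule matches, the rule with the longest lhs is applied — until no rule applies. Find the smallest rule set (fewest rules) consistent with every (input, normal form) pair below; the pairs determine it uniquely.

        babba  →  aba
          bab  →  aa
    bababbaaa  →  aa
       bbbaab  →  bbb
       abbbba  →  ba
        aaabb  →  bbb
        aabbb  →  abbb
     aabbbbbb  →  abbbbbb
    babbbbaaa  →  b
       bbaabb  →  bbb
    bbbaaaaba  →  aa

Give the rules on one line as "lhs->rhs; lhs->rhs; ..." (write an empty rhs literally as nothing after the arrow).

  | babba => aaba => aba
  | bab => aa
  | bababbaaa => aaabbaaa => bbbaaa => baaaa => bba => aa
  | bbbaab => baaab => bbb

aaa->b; aab->ab; bab->aa; bba->aa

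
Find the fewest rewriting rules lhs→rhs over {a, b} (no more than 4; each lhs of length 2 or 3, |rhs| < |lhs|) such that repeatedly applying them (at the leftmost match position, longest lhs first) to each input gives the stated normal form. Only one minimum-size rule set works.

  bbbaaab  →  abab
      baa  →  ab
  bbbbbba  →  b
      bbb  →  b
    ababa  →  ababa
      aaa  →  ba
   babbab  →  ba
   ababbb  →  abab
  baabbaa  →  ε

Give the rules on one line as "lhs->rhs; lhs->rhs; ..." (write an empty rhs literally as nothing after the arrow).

  | bbbaaab => baaab => abab
  | baa => ab
  | bbbbbba => bbbba => bba => b
  | bbb => b

aa->b; baa->ab; bb->; bba->b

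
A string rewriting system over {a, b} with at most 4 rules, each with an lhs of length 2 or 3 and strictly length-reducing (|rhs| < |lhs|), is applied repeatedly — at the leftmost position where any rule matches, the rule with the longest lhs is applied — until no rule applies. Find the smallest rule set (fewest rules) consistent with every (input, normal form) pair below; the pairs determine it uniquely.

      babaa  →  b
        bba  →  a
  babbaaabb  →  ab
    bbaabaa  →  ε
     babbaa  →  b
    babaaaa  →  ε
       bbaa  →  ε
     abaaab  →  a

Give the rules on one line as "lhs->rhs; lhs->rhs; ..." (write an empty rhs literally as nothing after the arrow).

  | babaa => aaa => b
  | bba => ba => a
  | babbaaabb => abaaabb => aaaabb => babb => ab
  | bbaabaa => baabaa => aabaa => baa => aa => ε

aa->; aaa->b; ba->a; bab->a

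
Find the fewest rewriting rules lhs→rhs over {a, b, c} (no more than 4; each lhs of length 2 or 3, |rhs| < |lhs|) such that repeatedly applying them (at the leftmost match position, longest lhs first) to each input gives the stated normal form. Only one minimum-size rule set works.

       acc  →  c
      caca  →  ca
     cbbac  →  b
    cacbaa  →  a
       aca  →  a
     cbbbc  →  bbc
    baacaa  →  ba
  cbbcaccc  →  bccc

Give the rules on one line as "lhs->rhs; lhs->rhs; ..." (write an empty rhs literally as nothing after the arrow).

aa->a; ac->; cb->

  | acc => c
  | caca => ca
  | cbbac => bac => b
  | cacbaa => cbaa => aa => a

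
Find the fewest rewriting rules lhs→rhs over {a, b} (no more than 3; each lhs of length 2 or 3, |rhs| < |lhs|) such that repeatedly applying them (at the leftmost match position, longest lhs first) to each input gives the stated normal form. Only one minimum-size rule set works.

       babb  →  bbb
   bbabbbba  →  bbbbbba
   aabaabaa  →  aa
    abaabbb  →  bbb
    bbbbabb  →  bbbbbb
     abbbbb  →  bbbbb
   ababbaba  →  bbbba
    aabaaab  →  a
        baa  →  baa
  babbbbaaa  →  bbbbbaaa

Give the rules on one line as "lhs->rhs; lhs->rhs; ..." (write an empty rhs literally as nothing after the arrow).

aab->; ab->b

  | babb => bbb
  | bbabbbba => bbbbbba
  | aabaabaa => aabaa => aa
  | abaabbb => baabbb => bbb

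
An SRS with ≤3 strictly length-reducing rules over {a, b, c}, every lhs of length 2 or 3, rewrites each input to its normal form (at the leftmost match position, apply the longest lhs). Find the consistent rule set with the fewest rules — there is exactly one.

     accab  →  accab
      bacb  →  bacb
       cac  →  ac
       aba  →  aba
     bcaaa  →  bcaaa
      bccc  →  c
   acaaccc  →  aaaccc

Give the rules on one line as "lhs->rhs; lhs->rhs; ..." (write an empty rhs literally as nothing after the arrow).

  | accab
  | bacb
  | cac => ac
  | aba

aca->aa; bcc->; cac->ac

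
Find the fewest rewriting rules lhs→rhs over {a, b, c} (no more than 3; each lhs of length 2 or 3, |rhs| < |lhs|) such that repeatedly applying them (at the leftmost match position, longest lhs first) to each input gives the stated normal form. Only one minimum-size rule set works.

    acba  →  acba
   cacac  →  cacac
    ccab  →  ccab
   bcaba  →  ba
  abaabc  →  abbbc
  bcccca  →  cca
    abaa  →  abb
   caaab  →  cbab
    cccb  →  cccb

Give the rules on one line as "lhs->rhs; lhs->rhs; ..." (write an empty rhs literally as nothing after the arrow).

  | acba
  | cacac
  | ccab
  | bcaba => ba

aa->b; bca->; bcc->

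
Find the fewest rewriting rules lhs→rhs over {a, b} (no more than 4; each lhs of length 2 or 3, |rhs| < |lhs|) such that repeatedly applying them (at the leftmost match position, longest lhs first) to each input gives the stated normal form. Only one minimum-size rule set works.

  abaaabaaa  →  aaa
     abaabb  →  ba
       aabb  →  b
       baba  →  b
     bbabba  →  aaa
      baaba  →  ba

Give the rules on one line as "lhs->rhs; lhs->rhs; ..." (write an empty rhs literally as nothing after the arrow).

aab->; aba->; abb->ba; bbb->a

  | abaaabaaa => aabaaa => aaa
  | abaabb => abb => ba
  | aabb => b
  | baba => b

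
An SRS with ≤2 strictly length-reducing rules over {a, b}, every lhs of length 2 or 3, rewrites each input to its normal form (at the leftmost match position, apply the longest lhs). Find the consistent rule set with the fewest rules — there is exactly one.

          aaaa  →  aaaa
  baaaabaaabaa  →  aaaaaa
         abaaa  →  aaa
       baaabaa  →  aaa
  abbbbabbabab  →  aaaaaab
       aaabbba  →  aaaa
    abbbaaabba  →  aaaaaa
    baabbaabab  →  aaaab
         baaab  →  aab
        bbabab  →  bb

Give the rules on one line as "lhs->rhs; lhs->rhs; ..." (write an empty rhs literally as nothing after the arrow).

  | aaaa
  | baaaabaaabaa => aaabaaabaa => aaaaabaa => aaaaaa
  | abaaa => aaa
  | baaabaa => aabaa => aaa

abb->aa; ba->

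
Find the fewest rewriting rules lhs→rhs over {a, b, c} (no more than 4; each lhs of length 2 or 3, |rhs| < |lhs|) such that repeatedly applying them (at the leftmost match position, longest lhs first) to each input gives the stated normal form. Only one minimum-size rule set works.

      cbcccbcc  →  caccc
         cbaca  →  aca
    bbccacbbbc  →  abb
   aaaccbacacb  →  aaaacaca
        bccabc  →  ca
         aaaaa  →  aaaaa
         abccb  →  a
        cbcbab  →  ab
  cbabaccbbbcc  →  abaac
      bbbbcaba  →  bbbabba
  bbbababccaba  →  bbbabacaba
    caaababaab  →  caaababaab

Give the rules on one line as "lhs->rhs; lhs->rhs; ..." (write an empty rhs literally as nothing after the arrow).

  | cbcccbcc => cccbcc => caccc
  | cbaca => aca
  | bbccacbbbc => bcacbbbc => abcbbbc => abbbc => abb
  | aaaccbacacb => aaaacacacb => aaaacaca

bc->; bca->ab; cb->; ccb->ac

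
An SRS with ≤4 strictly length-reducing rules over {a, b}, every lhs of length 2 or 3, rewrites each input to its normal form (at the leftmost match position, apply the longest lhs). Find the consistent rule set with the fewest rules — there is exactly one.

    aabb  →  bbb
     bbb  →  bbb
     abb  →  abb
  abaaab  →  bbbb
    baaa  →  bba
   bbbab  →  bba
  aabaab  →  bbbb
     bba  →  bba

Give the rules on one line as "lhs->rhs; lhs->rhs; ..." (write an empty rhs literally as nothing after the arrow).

aa->b; aba->bb; bab->a

  | aabb => bbb
  | bbb
  | abb
  | abaaab => bbaab => bbbb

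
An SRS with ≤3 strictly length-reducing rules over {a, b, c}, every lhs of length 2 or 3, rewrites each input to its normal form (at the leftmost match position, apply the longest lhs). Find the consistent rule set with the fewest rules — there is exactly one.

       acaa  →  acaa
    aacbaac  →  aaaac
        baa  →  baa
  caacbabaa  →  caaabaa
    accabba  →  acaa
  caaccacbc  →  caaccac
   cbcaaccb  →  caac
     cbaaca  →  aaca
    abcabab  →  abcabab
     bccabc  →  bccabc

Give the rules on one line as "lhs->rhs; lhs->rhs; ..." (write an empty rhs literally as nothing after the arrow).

abb->ba; cb->

  | acaa
  | aacbaac => aaaac
  | baa
  | caacbabaa => caaabaa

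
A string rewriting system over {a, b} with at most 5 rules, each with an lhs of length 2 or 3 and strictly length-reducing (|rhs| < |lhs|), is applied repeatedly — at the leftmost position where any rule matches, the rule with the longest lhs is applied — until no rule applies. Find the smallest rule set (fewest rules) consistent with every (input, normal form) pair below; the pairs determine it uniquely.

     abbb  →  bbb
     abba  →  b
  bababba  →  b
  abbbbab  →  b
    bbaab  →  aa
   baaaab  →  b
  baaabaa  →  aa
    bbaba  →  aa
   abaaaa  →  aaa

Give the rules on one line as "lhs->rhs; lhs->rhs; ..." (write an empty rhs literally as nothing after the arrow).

  | abbb => bbb
  | abba => bba => b
  | bababba => aaabba => aabba => abba => bba => b
  | abbbbab => bbbbab => bbbaa => bba => b

ab->b; aba->; ba->; bab->aa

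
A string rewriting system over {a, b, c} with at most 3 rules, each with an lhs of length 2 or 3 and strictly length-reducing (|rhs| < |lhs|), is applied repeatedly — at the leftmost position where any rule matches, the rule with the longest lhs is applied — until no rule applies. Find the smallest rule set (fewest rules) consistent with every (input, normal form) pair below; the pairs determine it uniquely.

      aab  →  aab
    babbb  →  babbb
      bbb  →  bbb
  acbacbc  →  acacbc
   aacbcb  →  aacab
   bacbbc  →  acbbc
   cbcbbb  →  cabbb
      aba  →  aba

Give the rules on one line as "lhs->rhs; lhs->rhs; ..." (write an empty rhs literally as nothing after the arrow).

  | aab
  | babbb
  | bbb
  | acbacbc => acacbc

bac->ac; bcb->ab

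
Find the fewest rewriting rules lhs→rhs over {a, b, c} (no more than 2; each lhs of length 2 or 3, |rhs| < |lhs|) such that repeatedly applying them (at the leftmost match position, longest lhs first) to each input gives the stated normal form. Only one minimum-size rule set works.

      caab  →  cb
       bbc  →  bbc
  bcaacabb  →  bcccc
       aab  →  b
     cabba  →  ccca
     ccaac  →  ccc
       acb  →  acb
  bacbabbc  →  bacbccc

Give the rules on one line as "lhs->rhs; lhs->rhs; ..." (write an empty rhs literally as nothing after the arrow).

  | caab => cb
  | bbc
  | bcaacabb => bccabb => bcccc
  | aab => b

aa->; abb->cc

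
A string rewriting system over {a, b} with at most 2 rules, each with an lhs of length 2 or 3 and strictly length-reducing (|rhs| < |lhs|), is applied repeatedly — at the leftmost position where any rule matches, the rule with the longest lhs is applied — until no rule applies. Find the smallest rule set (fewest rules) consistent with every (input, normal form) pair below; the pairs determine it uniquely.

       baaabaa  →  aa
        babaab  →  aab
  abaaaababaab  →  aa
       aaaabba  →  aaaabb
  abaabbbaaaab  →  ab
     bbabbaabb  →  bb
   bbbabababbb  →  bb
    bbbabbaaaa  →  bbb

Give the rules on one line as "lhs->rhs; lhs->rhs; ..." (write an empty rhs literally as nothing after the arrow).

ba->b; bab->

  | baaabaa => baabaa => babaa => aa
  | babaab => aab
  | abaaaababaab => abaaababaab => abaababaab => abababaab => aabaab => aabab => aa
  | aaaabba => aaaabb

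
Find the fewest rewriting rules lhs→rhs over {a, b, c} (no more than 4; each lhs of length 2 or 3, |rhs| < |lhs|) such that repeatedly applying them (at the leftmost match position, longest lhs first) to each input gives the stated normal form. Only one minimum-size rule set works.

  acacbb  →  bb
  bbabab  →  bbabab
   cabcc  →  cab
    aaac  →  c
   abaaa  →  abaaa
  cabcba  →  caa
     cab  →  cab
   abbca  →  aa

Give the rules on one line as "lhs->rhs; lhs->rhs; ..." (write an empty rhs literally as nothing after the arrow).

  | acacbb => cacbb => ccbb => bb
  | bbabab
  | cabcc => cab
  | aaac => aac => ac => c

ac->c; bbc->; bcb->; cc->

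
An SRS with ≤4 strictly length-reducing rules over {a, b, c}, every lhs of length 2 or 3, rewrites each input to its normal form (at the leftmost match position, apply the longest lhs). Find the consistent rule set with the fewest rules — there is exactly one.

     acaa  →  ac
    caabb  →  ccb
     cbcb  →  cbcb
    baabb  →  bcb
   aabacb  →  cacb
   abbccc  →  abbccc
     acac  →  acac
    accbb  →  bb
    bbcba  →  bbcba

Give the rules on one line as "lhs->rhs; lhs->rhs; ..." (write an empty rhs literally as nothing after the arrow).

aa->; aab->c; acc->

  | acaa => ac
  | caabb => ccb
  | cbcb
  | baabb => bcb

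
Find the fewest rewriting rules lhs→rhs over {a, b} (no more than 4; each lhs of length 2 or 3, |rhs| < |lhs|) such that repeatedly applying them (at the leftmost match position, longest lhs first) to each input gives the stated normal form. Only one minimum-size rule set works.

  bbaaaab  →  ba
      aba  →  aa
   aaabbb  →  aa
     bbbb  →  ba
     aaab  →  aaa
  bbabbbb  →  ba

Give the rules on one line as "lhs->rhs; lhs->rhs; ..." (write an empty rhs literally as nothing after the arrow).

ab->a; abb->; baa->b; bbb->ba

  | bbaaaab => bbaab => bbb => ba
  | aba => aa
  | aaabbb => aab => aa
  | bbbb => bab => ba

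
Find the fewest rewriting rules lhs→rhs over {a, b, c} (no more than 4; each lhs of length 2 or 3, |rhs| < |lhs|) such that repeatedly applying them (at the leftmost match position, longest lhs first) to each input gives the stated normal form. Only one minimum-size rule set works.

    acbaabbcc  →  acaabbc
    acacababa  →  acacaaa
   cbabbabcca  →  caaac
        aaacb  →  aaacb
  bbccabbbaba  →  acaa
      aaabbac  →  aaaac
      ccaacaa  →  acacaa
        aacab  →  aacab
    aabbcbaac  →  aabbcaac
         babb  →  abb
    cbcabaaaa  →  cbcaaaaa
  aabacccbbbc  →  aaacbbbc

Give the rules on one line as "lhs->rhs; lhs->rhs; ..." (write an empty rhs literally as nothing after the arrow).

  | acbaabbcc => acaabbcc => acaabbc
  | acacababa => acacaaba => acacaaa
  | cbabbabcca => cabbabcca => cababcca => caabcca => caabac => caaac
  | aaacb

ba->a; cc->c; cca->ac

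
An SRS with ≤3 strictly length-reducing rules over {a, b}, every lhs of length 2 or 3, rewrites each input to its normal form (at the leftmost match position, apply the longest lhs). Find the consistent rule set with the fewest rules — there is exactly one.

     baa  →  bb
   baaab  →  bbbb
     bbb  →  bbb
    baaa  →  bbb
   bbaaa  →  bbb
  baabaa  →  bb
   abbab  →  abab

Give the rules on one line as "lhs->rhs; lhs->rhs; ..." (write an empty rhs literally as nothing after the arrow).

aa->b; aaa->bb; bba->ba

  | baa => bb
  | baaab => bbbb
  | bbb
  | baaa => bbb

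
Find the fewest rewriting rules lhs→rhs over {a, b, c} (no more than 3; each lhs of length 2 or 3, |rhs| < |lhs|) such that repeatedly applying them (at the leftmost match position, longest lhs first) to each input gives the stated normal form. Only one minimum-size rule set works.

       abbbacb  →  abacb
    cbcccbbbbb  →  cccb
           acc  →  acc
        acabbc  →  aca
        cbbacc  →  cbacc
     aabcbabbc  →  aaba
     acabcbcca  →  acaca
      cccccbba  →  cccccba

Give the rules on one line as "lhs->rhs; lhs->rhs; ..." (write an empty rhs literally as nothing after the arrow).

bb->b; bc->

  | abbbacb => abbacb => abacb
  | cbcccbbbbb => cccbbbbb => cccbbbb => cccbbb => cccbb => cccb
  | acc
  | acabbc => acabc => aca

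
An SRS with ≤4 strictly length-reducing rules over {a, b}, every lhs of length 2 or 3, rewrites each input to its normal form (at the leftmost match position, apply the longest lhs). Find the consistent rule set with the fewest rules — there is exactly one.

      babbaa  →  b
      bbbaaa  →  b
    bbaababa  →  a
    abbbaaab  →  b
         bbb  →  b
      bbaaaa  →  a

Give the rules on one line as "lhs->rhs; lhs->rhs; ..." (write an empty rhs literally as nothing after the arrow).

aa->b; ba->; bb->

  | babbaa => bbaa => aa => b
  | bbbaaa => baaa => aa => b
  | bbaababa => aababa => bbaba => aba => a
  | abbbaaab => abaaab => aaab => bab => b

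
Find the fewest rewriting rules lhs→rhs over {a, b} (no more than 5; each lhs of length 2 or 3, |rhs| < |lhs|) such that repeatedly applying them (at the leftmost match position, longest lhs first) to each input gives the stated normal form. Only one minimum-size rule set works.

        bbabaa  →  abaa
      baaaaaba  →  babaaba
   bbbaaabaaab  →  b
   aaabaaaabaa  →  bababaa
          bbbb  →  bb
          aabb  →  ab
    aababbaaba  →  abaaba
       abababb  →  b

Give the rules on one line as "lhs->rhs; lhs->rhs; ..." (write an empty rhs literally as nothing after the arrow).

aaa->ab; abb->b; bba->a; bbb->b

  | bbabaa => abaa
  | baaaaaba => babaaba
  | bbbaaabaaab => baaabaaab => babbaaab => bbaaab => aaab => abb => b
  | aaabaaaabaa => abbaaaabaa => baaaabaa => bababaa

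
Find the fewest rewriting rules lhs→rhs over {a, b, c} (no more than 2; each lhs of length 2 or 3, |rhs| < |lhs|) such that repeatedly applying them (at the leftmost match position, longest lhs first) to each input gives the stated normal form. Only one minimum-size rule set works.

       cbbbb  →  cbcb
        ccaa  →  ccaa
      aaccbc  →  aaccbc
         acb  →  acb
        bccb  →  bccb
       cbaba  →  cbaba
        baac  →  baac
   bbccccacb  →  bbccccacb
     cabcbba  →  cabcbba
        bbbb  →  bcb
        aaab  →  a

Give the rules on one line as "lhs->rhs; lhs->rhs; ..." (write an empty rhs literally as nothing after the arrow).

  | cbbbb => cbcb
  | ccaa
  | aaccbc
  | acb

aab->; bbb->bc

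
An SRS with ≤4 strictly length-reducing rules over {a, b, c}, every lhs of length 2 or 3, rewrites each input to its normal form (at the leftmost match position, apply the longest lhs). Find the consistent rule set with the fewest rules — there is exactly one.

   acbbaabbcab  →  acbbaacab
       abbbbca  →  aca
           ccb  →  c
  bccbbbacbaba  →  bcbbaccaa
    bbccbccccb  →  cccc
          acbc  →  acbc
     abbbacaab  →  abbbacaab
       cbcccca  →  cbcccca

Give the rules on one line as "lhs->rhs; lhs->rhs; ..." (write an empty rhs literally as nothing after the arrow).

  | acbbaabbcab => acbbaacab
  | abbbbca => abbca => aca
  | ccb => c
  | bccbbbacbaba => bcbbacbaba => bcbbaccaa

bab->ca; bbc->c; ccb->c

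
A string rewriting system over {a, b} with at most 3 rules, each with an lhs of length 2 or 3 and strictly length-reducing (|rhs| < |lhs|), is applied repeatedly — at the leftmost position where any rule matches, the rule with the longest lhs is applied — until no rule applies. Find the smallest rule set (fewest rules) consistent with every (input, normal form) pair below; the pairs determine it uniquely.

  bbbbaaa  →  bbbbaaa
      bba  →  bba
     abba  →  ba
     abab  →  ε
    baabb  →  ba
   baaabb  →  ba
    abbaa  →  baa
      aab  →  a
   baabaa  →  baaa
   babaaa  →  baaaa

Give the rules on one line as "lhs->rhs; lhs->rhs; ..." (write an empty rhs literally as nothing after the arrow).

ab->; bab->ba

  | bbbbaaa
  | bba
  | abba => ba
  | abab => ab => ε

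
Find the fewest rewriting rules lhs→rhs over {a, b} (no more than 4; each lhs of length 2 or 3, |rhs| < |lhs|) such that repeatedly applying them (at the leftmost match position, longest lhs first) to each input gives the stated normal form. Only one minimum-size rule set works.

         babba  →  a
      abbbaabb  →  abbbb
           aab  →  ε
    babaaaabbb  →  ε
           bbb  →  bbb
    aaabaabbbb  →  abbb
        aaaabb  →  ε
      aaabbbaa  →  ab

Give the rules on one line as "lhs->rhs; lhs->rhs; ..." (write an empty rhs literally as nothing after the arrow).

  | babba => aaba => a
  | abbbaabb => abbbb
  | aab => ε
  | babaaaabbb => aaaaaabbb => aaaabb => aab => ε

aab->; baa->; bab->aa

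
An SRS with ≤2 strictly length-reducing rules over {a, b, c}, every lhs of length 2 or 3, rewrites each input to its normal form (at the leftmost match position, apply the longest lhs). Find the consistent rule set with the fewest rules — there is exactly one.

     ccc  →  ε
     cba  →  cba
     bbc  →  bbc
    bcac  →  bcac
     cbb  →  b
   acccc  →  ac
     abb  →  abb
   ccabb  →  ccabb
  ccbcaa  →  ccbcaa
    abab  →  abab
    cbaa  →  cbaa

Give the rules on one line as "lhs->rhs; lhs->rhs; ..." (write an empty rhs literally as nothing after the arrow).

  | ccc => ε
  | cba
  | bbc
  | bcac

cbb->b; ccc->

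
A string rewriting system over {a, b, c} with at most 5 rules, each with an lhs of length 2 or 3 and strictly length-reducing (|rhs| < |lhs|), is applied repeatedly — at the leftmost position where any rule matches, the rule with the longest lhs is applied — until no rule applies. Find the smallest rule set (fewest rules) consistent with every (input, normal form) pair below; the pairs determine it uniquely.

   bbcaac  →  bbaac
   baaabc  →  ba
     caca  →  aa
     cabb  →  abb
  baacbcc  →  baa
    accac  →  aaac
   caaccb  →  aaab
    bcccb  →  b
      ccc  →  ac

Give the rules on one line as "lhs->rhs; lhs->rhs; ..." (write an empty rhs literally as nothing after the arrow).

  | bbcaac => bbaac
  | baaabc => baacb => ba
  | caca => aca => aa
  | cabb => abb

abc->cb; acb->; ca->a; cc->a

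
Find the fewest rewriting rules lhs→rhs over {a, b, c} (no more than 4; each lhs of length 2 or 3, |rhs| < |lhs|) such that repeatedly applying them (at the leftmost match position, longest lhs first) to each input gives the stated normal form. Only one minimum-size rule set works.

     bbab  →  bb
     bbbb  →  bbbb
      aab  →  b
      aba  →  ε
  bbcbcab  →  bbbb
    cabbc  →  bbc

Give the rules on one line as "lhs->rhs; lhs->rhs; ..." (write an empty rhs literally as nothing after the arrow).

  | bbab => bb
  | bbbb
  | aab => ab => b
  | aba => ba => ε

ab->b; ba->; cb->b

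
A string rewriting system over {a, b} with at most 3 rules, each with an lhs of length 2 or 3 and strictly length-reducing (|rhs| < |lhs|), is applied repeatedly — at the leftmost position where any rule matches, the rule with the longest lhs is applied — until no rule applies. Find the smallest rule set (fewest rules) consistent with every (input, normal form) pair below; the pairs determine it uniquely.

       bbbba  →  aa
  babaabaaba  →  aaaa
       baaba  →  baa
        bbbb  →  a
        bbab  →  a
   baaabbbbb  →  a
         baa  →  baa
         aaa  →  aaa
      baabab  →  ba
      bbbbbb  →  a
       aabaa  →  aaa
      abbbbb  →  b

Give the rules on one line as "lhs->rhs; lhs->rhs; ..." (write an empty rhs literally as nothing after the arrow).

aab->a; ab->b; bb->a

  | bbbba => abba => bba => aa
  | babaabaaba => bbaabaaba => aaabaaba => aaaaba => aaaa
  | baaba => baa
  | bbbb => abb => bb => a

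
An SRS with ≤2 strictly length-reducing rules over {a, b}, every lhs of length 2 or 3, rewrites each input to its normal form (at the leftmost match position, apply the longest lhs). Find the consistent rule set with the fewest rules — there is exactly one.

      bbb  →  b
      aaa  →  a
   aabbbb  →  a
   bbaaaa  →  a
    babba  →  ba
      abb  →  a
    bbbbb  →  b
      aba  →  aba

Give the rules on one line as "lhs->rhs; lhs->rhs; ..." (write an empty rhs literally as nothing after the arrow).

aa->a; bb->

  | bbb => b
  | aaa => aa => a
  | aabbbb => abbbb => abb => a
  | bbaaaa => aaaa => aaa => aa => a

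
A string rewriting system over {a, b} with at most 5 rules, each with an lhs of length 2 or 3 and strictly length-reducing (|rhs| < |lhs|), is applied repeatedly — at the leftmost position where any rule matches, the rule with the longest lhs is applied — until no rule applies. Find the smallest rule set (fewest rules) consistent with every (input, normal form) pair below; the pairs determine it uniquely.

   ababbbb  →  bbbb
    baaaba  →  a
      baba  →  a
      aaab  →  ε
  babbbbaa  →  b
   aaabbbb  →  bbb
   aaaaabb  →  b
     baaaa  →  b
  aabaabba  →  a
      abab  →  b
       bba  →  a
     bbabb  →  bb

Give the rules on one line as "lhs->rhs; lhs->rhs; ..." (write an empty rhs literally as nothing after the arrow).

aa->b; aba->; ba->a; bab->

  | ababbbb => bbbb
  | baaaba => aaaba => baba => a
  | baba => a
  | aaab => bab => ε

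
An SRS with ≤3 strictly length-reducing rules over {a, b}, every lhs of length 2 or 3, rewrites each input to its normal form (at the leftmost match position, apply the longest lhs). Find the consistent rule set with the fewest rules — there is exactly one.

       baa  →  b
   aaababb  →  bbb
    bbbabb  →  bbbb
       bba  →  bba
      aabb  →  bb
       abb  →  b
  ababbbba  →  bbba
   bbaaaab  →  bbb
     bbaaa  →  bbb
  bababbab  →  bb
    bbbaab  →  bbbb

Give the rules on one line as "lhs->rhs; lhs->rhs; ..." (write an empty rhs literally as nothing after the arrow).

aa->; aaa->b; ab->

  | baa => b
  | aaababb => bbabb => bbb
  | bbbabb => bbbb
  | bba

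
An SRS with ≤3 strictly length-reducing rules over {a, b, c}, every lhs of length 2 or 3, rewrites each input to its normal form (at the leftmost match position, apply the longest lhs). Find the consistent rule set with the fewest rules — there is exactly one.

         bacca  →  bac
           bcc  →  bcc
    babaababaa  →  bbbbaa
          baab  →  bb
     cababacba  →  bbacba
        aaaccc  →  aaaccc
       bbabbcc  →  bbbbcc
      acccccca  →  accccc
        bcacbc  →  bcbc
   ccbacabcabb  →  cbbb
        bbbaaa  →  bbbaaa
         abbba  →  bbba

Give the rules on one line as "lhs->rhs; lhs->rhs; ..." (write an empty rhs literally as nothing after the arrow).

ab->b; ca->; ccb->cc

  | bacca => bac
  | bcc
  | babaababaa => bbaababaa => bbababaa => bbbabaa => bbbbaa
  | baab => bab => bb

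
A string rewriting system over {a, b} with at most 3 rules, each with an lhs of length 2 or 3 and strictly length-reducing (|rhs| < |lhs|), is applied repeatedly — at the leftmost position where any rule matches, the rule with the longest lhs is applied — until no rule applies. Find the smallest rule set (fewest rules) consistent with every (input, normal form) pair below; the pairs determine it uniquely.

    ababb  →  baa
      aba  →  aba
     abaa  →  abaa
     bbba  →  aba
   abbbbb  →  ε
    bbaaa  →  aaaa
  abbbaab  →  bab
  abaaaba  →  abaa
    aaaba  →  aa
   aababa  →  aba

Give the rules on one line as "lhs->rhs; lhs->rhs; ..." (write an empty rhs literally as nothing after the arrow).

aab->; abb->ba; bb->a

  | ababb => abba => baa
  | aba
  | abaa
  | bbba => aba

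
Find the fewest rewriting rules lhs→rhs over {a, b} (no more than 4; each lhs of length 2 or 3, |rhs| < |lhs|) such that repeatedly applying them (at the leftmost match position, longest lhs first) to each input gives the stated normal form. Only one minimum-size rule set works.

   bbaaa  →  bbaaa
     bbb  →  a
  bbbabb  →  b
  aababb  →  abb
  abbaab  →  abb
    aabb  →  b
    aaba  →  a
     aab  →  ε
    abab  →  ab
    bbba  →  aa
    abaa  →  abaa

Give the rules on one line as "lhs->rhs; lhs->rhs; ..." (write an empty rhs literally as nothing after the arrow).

  | bbaaa
  | bbb => a
  | bbbabb => aabb => b
  | aababb => abb

aab->; bab->b; bbb->a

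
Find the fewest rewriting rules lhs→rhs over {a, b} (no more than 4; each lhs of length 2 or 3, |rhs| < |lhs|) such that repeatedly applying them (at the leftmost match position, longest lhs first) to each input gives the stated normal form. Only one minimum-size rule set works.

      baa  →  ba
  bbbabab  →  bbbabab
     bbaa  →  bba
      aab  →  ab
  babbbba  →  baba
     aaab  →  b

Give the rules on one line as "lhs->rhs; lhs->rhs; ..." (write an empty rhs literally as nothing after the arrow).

  | baa => ba
  | bbbabab
  | bbaa => bba
  | aab => ab

aa->a; aaa->; abb->ab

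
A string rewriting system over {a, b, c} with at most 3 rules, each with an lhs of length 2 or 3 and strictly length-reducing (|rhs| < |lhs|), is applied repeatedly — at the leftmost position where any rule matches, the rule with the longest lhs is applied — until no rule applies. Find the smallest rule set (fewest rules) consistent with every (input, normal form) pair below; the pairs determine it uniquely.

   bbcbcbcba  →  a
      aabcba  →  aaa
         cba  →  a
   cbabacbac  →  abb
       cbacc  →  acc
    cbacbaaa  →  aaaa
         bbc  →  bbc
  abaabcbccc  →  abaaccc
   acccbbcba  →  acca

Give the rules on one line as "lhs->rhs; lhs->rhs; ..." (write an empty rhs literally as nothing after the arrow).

bac->b; bcb->; cba->a

  | bbcbcbcba => bcbcba => cba => a
  | aabcba => aaa
  | cba => a
  | cbabacbac => abacbac => abbac => abb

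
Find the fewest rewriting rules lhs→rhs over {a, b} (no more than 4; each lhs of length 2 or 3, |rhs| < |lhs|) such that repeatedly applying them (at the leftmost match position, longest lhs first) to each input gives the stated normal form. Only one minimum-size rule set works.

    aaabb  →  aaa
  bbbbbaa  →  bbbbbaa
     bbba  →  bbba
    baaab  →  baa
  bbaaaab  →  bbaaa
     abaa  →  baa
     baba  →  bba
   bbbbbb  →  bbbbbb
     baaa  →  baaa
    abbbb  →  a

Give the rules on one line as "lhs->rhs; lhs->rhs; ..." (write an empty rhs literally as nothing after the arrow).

  | aaabb => aaa
  | bbbbbaa
  | bbba
  | baaab => baa

ab->; aba->ba; abb->a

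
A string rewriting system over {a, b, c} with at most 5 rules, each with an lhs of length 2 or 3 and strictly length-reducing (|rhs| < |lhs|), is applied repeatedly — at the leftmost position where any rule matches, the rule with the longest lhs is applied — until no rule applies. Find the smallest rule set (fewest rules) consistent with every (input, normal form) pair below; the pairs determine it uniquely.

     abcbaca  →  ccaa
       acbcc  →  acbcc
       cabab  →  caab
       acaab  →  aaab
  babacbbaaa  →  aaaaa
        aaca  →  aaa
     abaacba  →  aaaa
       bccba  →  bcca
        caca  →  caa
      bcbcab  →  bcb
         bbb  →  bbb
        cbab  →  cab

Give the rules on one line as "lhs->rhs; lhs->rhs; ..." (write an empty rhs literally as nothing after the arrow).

abc->cc; aca->aa; ba->a; bca->

  | abcbaca => ccbaca => ccaca => ccaa
  | acbcc
  | cabab => caab
  | acaab => aaab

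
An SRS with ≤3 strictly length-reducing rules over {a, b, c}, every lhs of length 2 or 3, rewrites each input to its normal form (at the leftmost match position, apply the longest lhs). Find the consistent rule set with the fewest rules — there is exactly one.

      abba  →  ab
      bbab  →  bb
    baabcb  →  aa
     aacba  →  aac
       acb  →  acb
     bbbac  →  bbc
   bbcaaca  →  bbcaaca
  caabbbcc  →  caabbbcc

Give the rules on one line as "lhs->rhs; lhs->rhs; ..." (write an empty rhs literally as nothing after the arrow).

  | abba => ab
  | bbab => bb
  | baabcb => abcb => aa
  | aacba => aac

ba->; bcb->a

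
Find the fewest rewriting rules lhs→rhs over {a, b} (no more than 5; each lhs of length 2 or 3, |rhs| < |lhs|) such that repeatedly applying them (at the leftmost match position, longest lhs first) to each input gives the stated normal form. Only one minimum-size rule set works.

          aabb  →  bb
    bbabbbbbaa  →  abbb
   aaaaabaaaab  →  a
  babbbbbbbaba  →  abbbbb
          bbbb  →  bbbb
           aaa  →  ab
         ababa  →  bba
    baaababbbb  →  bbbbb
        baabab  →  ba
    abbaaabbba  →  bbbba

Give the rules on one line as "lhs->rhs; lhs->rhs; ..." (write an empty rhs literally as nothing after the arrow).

aa->; aaa->ab; aba->b; bab->a

  | aabb => bb
  | bbabbbbbaa => babbbbaa => abbbaa => abbb
  | aaaaabaaaab => abaabaaaab => babaaaab => aaaaab => abaab => bab => a
  | babbbbbbbaba => abbbbbbaba => abbbbbaa => abbbbb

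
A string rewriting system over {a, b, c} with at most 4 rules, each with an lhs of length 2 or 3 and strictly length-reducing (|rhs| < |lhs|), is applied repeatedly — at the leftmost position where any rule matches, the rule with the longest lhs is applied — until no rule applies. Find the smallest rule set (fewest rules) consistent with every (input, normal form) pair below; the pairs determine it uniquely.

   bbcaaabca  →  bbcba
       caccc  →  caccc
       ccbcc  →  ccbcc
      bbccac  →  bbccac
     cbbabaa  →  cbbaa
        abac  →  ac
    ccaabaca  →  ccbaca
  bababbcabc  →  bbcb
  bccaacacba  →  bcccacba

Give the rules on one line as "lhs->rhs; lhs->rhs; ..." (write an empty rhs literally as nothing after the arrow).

  | bbcaaabca => bbcabca => bbcba
  | caccc
  | ccbcc
  | bbccac

ab->; abc->b; caa->c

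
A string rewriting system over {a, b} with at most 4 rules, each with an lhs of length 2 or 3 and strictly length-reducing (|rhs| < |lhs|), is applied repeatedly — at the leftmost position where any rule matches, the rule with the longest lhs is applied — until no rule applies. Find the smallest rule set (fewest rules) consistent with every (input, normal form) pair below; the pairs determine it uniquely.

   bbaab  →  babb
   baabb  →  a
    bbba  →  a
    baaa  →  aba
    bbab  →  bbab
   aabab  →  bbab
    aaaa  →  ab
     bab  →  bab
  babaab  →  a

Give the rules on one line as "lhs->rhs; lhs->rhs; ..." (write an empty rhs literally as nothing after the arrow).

aa->b; baa->ab; bbb->

  | bbaab => babb
  | baabb => abbb => a
  | bbba => a
  | baaa => aba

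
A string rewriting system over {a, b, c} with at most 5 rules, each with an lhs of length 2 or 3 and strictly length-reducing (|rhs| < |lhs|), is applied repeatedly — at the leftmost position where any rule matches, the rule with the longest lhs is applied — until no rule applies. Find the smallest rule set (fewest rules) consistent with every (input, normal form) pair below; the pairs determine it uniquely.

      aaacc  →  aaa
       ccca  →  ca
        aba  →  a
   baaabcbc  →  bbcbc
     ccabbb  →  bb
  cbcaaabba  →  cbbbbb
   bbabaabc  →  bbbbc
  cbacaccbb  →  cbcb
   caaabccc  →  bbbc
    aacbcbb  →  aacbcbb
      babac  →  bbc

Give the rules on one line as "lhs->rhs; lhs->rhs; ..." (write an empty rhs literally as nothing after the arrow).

  | aaacc => aaa
  | ccca => ca
  | aba => a
  | baaabcbc => baabcbc => babcbc => bbcbc

ab->; ba->b; caa->bb; cc->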